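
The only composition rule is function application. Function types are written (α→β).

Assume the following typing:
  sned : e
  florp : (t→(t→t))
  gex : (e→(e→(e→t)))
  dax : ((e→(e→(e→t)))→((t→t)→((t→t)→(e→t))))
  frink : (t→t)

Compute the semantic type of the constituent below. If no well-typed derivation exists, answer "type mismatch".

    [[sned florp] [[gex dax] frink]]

[sned florp]: e with (t→(t→t)) — neither is a function whose domain matches the other; composition fails here.

type mismatch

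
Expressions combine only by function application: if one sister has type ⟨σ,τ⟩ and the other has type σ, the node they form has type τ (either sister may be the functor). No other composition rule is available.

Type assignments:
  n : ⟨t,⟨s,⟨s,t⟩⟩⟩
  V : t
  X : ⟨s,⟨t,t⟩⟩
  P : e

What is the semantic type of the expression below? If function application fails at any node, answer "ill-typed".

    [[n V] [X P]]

[n V] — n of type ⟨t,⟨s,⟨s,t⟩⟩⟩ combines with V of type t: type ⟨s,⟨s,t⟩⟩.
At [X P]: neither ⟨s,⟨t,t⟩⟩ nor e can take the other as argument; the node is ill-typed.

ill-typed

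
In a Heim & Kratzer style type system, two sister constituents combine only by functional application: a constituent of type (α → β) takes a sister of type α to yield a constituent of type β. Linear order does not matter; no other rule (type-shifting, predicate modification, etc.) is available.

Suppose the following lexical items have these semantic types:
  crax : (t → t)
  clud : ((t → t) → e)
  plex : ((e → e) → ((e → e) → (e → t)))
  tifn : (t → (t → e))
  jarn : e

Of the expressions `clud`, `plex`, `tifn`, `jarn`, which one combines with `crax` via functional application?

clud

clud — combines: clud : ((t → t) → e) takes crax : (t → t) as argument, giving e.
plex : ((e → e) → ((e → e) → (e → t))) — does not combine with crax.
tifn : (t → (t → e)) — does not combine with crax.
jarn : e — does not combine with crax.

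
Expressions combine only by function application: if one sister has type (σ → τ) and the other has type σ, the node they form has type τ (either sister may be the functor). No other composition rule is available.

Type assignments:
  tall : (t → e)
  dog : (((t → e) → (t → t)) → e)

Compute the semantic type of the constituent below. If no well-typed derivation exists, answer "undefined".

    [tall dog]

[tall dog]: (t → e) with (((t → e) → (t → t)) → e) — neither is a function whose domain matches the other; composition fails here.

undefined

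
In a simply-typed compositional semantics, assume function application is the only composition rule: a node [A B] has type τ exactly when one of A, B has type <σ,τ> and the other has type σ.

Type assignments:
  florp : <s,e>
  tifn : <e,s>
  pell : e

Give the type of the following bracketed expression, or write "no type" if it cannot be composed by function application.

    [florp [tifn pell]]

[tifn pell]: functor tifn : <e,s>, argument pell : e; result s.
[florp [tifn pell]]: functor florp : <s,e>, argument [tifn pell] : s; result e.

e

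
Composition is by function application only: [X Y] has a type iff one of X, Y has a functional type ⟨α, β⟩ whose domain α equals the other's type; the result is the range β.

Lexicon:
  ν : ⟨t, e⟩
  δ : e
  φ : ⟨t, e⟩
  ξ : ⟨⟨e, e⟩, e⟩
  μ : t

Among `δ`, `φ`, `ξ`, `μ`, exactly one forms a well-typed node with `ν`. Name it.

δ : e — no; ν wants t, and δ wants nothing (atomic).
φ : ⟨t, e⟩ — no; ν wants t, and φ wants t.
ξ : ⟨⟨e, e⟩, e⟩ — no; ν wants t, and ξ wants ⟨e, e⟩.
μ — combines: ν : ⟨t, e⟩ takes μ : t as argument, giving e.

μ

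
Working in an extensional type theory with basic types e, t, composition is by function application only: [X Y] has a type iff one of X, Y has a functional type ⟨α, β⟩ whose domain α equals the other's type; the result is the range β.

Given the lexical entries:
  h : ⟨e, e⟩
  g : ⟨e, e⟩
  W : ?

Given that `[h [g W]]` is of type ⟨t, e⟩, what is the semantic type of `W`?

For [h [g W]] to have type ⟨t, e⟩ with h of type ⟨e, e⟩, [g W] must be the function: [g W] : ⟨⟨e, e⟩, ⟨t, e⟩⟩.
For [g W] to have type ⟨⟨e, e⟩, ⟨t, e⟩⟩ with g of type ⟨e, e⟩, W must be the function: W : ⟨⟨e, e⟩, ⟨⟨e, e⟩, ⟨t, e⟩⟩⟩.

⟨⟨e, e⟩, ⟨⟨e, e⟩, ⟨t, e⟩⟩⟩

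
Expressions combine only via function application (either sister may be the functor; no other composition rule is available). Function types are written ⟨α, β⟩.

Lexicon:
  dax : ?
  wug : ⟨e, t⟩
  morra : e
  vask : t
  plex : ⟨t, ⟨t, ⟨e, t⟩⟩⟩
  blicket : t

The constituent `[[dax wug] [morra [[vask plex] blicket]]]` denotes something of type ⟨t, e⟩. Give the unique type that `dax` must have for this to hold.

⟨⟨e, t⟩, ⟨t, ⟨t, e⟩⟩⟩

For [[dax wug] [morra [[vask plex] blicket]]] to have type ⟨t, e⟩ with [morra [[vask plex] blicket]] of type t, [dax wug] must be the function: [dax wug] : ⟨t, ⟨t, e⟩⟩.
For [dax wug] to have type ⟨t, ⟨t, e⟩⟩ with wug of type ⟨e, t⟩, dax must be the function: dax : ⟨⟨e, t⟩, ⟨t, ⟨t, e⟩⟩⟩.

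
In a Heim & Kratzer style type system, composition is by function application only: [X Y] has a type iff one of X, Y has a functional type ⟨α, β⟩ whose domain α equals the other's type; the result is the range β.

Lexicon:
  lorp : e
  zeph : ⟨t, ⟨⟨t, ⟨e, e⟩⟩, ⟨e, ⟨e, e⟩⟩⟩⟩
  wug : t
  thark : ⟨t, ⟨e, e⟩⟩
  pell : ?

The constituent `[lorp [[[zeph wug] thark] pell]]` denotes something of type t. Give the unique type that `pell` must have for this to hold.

⟨⟨e, ⟨e, e⟩⟩, ⟨e, t⟩⟩

[lorp [[[zeph wug] thark] pell]] must have type t. The sister lorp has type e; that is not a function onto t, so [[[zeph wug] thark] pell] must be the functor, of type ⟨e, t⟩.
[[[zeph wug] thark] pell] must have type ⟨e, t⟩. The sister [[zeph wug] thark] has type ⟨e, ⟨e, e⟩⟩; that is not a function onto ⟨e, t⟩, so pell must be the functor, of type ⟨⟨e, ⟨e, e⟩⟩, ⟨e, t⟩⟩.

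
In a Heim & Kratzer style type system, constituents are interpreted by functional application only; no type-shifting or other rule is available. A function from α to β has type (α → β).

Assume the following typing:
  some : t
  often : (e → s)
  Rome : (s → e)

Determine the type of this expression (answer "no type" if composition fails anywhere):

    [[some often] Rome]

no type

[some often]: t with (e → s) — neither is a function whose domain matches the other; composition fails here.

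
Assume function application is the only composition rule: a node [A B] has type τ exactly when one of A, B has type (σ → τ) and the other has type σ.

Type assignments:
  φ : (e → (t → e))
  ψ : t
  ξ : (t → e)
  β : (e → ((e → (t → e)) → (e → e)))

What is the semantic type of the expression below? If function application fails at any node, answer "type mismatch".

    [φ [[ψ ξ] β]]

(e → e)

[ψ ξ] — ξ of type (t → e) combines with ψ of type t: type e.
[[ψ ξ] β] — β of type (e → ((e → (t → e)) → (e → e))) combines with [ψ ξ] of type e: type ((e → (t → e)) → (e → e)).
[φ [[ψ ξ] β]] — [[ψ ξ] β] of type ((e → (t → e)) → (e → e)) combines with φ of type (e → (t → e)): type (e → e).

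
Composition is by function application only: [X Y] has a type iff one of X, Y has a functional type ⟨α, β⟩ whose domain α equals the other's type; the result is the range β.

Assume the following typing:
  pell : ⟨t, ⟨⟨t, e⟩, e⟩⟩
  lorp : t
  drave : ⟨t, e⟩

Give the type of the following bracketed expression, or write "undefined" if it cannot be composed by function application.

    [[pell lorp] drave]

[pell lorp]: ⟨t, ⟨⟨t, e⟩, e⟩⟩ applied to t yields ⟨⟨t, e⟩, e⟩.
[[pell lorp] drave]: ⟨⟨t, e⟩, e⟩ applied to ⟨t, e⟩ yields e.

e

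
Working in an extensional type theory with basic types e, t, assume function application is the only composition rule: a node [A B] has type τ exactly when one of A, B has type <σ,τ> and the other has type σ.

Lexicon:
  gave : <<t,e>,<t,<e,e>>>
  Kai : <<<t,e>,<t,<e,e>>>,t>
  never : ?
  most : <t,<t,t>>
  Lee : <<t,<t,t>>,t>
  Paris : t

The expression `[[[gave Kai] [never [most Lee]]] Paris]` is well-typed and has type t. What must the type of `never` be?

<t,<t,<t,t>>>

[[[gave Kai] [never [most Lee]]] Paris] must have type t. The sister Paris has type t; that is not a function onto t, so [[gave Kai] [never [most Lee]]] must be the functor, of type <t,t>.
[[gave Kai] [never [most Lee]]] must have type <t,t>. The sister [gave Kai] has type t; that is not a function onto <t,t>, so [never [most Lee]] must be the functor, of type <t,<t,t>>.
[never [most Lee]] must have type <t,<t,t>>. The sister [most Lee] has type t; that is not a function onto <t,<t,t>>, so never must be the functor, of type <t,<t,<t,t>>>.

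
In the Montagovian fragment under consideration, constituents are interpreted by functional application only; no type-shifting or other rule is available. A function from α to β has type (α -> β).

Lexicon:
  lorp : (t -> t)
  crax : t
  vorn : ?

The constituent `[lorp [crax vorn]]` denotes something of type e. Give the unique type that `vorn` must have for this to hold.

[lorp [crax vorn]] is required to be e. lorp : (t -> t) cannot yield e as functor, so [crax vorn] : ((t -> t) -> e).
[crax vorn] is required to be ((t -> t) -> e). crax : t cannot yield ((t -> t) -> e) as functor, so vorn : (t -> ((t -> t) -> e)).

(t -> ((t -> t) -> e))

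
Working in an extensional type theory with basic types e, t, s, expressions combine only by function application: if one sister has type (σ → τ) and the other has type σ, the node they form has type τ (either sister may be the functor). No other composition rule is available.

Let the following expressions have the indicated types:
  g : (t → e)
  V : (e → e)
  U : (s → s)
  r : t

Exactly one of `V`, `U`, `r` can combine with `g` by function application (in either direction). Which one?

V : (e → e) — no; g wants t, and V wants e.
U : (s → s) — no; g wants t, and U wants s.
r — combines: g : (t → e) takes r : t as argument, giving e.

r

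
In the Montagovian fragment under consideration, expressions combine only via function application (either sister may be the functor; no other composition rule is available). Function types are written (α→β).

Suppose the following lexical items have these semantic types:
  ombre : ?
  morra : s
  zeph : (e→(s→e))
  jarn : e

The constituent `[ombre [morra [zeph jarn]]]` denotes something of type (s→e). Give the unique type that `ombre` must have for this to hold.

[ombre [morra [zeph jarn]]] must have type (s→e). The sister [morra [zeph jarn]] has type e; that is not a function onto (s→e), so ombre must be the functor, of type (e→(s→e)).

(e→(s→e))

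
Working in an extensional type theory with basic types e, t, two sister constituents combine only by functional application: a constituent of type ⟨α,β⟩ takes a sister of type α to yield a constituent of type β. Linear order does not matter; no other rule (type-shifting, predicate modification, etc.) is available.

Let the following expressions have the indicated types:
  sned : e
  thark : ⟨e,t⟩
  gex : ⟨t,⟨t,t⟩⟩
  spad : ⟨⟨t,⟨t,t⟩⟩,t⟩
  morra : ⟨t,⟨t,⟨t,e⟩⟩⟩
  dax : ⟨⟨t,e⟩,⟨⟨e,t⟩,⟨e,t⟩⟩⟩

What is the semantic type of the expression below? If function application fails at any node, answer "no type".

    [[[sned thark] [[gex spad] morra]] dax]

[sned thark]: ⟨e,t⟩ applied to e yields t.
[gex spad]: ⟨⟨t,⟨t,t⟩⟩,t⟩ applied to ⟨t,⟨t,t⟩⟩ yields t.
[[gex spad] morra]: ⟨t,⟨t,⟨t,e⟩⟩⟩ applied to t yields ⟨t,⟨t,e⟩⟩.
[[sned thark] [[gex spad] morra]]: ⟨t,⟨t,e⟩⟩ applied to t yields ⟨t,e⟩.
[[[sned thark] [[gex spad] morra]] dax]: ⟨⟨t,e⟩,⟨⟨e,t⟩,⟨e,t⟩⟩⟩ applied to ⟨t,e⟩ yields ⟨⟨e,t⟩,⟨e,t⟩⟩.

⟨⟨e,t⟩,⟨e,t⟩⟩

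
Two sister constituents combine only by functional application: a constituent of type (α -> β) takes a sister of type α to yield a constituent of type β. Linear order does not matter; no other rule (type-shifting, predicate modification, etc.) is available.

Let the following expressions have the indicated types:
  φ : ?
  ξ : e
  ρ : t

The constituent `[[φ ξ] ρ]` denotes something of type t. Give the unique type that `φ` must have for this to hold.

[[φ ξ] ρ] must have type t. The sister ρ has type t; that is not a function onto t, so [φ ξ] must be the functor, of type (t -> t).
[φ ξ] must have type (t -> t). The sister ξ has type e; that is not a function onto (t -> t), so φ must be the functor, of type (e -> (t -> t)).

(e -> (t -> t))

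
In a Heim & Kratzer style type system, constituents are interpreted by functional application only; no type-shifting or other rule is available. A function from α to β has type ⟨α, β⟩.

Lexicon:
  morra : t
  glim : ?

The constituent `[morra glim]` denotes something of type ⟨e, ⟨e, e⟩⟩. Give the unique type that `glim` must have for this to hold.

⟨t, ⟨e, ⟨e, e⟩⟩⟩

[morra glim] is required to be ⟨e, ⟨e, e⟩⟩. morra : t cannot yield ⟨e, ⟨e, e⟩⟩ as functor, so glim : ⟨t, ⟨e, ⟨e, e⟩⟩⟩.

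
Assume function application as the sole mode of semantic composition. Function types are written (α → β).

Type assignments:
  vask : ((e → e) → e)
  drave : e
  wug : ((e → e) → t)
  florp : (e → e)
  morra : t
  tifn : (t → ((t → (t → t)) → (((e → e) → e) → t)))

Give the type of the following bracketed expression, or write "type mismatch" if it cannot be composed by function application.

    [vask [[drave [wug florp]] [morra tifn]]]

type mismatch

[wug florp] — wug of type ((e → e) → t) combines with florp of type (e → e): type t.
[drave [wug florp]]: e and t cannot combine by function application — type clash.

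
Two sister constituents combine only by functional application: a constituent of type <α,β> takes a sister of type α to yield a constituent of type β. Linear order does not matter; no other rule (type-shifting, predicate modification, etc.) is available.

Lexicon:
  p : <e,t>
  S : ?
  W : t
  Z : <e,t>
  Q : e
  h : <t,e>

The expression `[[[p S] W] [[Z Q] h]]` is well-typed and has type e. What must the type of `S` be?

<<e,t>,<t,<e,e>>>

[[[p S] W] [[Z Q] h]] must have type e. The sister [[Z Q] h] has type e; that is not a function onto e, so [[p S] W] must be the functor, of type <e,e>.
[[p S] W] must have type <e,e>. The sister W has type t; that is not a function onto <e,e>, so [p S] must be the functor, of type <t,<e,e>>.
[p S] must have type <t,<e,e>>. The sister p has type <e,t>; that is not a function onto <t,<e,e>>, so S must be the functor, of type <<e,t>,<t,<e,e>>>.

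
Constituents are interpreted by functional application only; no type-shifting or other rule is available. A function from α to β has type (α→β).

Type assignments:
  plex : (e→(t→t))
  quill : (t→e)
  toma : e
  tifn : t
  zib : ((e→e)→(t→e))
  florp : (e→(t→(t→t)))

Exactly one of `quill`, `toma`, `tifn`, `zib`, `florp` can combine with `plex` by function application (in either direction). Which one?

quill : (t→e) — neither side's domain matches the other.
toma — combines: plex : (e→(t→t)) takes toma : e as argument, giving (t→t).
tifn : t — neither side's domain matches the other.
zib : ((e→e)→(t→e)) — neither side's domain matches the other.
florp : (e→(t→(t→t))) — neither side's domain matches the other.

toma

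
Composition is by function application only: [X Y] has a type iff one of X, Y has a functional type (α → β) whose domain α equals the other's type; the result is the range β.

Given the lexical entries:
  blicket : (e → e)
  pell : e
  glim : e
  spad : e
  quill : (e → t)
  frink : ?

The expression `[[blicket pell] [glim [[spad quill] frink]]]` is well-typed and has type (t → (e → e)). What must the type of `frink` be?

(t → (e → (e → (t → (e → e)))))

For [[blicket pell] [glim [[spad quill] frink]]] to have type (t → (e → e)) with [blicket pell] of type e, [glim [[spad quill] frink]] must be the function: [glim [[spad quill] frink]] : (e → (t → (e → e))).
For [glim [[spad quill] frink]] to have type (e → (t → (e → e))) with glim of type e, [[spad quill] frink] must be the function: [[spad quill] frink] : (e → (e → (t → (e → e)))).
For [[spad quill] frink] to have type (e → (e → (t → (e → e)))) with [spad quill] of type t, frink must be the function: frink : (t → (e → (e → (t → (e → e))))).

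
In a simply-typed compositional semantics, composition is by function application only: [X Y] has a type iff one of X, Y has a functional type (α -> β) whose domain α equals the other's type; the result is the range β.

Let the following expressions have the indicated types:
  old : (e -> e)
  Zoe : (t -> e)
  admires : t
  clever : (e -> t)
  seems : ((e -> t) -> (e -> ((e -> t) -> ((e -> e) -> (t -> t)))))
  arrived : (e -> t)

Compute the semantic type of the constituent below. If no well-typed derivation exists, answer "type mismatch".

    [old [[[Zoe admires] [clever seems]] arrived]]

[Zoe admires] — Zoe of type (t -> e) combines with admires of type t: type e.
[clever seems] — seems of type ((e -> t) -> (e -> ((e -> t) -> ((e -> e) -> (t -> t))))) combines with clever of type (e -> t): type (e -> ((e -> t) -> ((e -> e) -> (t -> t)))).
[[Zoe admires] [clever seems]] — [clever seems] of type (e -> ((e -> t) -> ((e -> e) -> (t -> t)))) combines with [Zoe admires] of type e: type ((e -> t) -> ((e -> e) -> (t -> t))).
[[[Zoe admires] [clever seems]] arrived] — [[Zoe admires] [clever seems]] of type ((e -> t) -> ((e -> e) -> (t -> t))) combines with arrived of type (e -> t): type ((e -> e) -> (t -> t)).
[old [[[Zoe admires] [clever seems]] arrived]] — [[[Zoe admires] [clever seems]] arrived] of type ((e -> e) -> (t -> t)) combines with old of type (e -> e): type (t -> t).

(t -> t)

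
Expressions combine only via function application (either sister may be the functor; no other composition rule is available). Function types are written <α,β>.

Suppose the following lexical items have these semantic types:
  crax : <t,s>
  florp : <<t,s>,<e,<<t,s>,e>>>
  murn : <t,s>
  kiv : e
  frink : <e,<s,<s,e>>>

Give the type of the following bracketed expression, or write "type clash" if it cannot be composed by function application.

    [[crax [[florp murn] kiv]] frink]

[florp murn] — florp of type <<t,s>,<e,<<t,s>,e>>> combines with murn of type <t,s>: type <e,<<t,s>,e>>.
[[florp murn] kiv] — [florp murn] of type <e,<<t,s>,e>> combines with kiv of type e: type <<t,s>,e>.
[crax [[florp murn] kiv]] — [[florp murn] kiv] of type <<t,s>,e> combines with crax of type <t,s>: type e.
[[crax [[florp murn] kiv]] frink] — frink of type <e,<s,<s,e>>> combines with [crax [[florp murn] kiv]] of type e: type <s,<s,e>>.

<s,<s,e>>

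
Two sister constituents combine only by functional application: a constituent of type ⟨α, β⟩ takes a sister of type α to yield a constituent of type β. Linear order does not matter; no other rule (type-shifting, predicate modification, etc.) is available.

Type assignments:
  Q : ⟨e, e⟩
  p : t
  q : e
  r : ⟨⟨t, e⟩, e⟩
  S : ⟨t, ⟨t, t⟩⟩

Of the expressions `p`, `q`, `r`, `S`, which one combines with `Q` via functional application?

q

p : t — no; Q wants e, and p wants nothing (atomic).
q — combines: Q : ⟨e, e⟩ takes q : e as argument, giving e.
r : ⟨⟨t, e⟩, e⟩ — no; Q wants e, and r wants ⟨t, e⟩.
S : ⟨t, ⟨t, t⟩⟩ — no; Q wants e, and S wants t.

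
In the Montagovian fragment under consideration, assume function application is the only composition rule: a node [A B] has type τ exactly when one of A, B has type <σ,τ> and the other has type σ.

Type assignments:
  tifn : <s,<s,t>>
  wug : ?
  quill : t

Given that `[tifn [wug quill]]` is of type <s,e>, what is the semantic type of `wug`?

[tifn [wug quill]] must have type <s,e>. The sister tifn has type <s,<s,t>>; that is not a function onto <s,e>, so [wug quill] must be the functor, of type <<s,<s,t>>,<s,e>>.
[wug quill] must have type <<s,<s,t>>,<s,e>>. The sister quill has type t; that is not a function onto <<s,<s,t>>,<s,e>>, so wug must be the functor, of type <t,<<s,<s,t>>,<s,e>>>.

<t,<<s,<s,t>>,<s,e>>>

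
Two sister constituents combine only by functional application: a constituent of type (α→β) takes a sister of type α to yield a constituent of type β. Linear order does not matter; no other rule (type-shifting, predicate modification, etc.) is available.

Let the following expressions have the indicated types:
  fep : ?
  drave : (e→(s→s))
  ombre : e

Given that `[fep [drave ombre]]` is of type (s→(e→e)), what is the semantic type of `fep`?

((s→s)→(s→(e→e)))

For [fep [drave ombre]] to have type (s→(e→e)) with [drave ombre] of type (s→s), fep must be the function: fep : ((s→s)→(s→(e→e))).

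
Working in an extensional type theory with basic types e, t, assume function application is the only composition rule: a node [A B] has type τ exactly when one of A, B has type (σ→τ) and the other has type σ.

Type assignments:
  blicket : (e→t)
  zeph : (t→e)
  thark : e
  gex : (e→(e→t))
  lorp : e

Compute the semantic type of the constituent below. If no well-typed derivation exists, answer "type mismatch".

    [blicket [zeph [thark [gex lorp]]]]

[gex lorp]: functor gex : (e→(e→t)), argument lorp : e; result (e→t).
[thark [gex lorp]]: functor [gex lorp] : (e→t), argument thark : e; result t.
[zeph [thark [gex lorp]]]: functor zeph : (t→e), argument [thark [gex lorp]] : t; result e.
[blicket [zeph [thark [gex lorp]]]]: functor blicket : (e→t), argument [zeph [thark [gex lorp]]] : e; result t.

t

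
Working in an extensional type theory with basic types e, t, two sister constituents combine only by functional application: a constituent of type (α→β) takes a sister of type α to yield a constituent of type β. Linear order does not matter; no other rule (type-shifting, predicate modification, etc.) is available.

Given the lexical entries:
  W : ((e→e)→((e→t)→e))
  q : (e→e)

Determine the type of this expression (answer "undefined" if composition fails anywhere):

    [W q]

((e→t)→e)

[W q]: functor W : ((e→e)→((e→t)→e)), argument q : (e→e); result ((e→t)→e).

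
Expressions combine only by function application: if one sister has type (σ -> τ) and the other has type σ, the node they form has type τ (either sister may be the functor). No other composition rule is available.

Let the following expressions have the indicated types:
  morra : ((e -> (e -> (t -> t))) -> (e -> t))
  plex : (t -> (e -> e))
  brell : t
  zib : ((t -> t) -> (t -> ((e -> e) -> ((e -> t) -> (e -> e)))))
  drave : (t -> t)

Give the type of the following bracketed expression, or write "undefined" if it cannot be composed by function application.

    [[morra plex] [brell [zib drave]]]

undefined

[morra plex]: ((e -> (e -> (t -> t))) -> (e -> t)) and (t -> (e -> e)) cannot combine by function application — type clash.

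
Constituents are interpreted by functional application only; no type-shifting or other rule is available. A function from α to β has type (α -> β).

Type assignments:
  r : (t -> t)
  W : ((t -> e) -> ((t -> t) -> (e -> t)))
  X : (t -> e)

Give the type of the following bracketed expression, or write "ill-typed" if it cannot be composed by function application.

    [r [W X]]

At [W X], W : ((t -> e) -> ((t -> t) -> (e -> t))) takes X : (t -> e), giving ((t -> t) -> (e -> t)).
At [r [W X]], [W X] : ((t -> t) -> (e -> t)) takes r : (t -> t), giving (e -> t).

(e -> t)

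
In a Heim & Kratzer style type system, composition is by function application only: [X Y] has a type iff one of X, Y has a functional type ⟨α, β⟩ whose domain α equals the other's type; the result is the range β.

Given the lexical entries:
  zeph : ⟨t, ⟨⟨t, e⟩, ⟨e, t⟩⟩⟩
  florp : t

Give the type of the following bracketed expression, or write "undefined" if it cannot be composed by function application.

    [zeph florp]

[zeph florp]: ⟨t, ⟨⟨t, e⟩, ⟨e, t⟩⟩⟩ applied to t yields ⟨⟨t, e⟩, ⟨e, t⟩⟩.

⟨⟨t, e⟩, ⟨e, t⟩⟩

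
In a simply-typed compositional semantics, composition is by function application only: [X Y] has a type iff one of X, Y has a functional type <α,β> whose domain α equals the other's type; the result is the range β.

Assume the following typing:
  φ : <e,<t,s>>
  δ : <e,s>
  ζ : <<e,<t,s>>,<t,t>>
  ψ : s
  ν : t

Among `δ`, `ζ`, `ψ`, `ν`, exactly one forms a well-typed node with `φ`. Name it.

ζ

δ : <e,s> — neither side's domain matches the other.
ζ — combines: ζ : <<e,<t,s>>,<t,t>> takes φ : <e,<t,s>> as argument, giving <t,t>.
ψ : s — neither side's domain matches the other.
ν : t — neither side's domain matches the other.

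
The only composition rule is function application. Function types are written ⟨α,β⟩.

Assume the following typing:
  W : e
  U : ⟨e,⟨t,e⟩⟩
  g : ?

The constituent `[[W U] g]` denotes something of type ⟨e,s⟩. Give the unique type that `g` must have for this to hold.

[[W U] g] is required to be ⟨e,s⟩. [W U] : ⟨t,e⟩ cannot yield ⟨e,s⟩ as functor, so g : ⟨⟨t,e⟩,⟨e,s⟩⟩.

⟨⟨t,e⟩,⟨e,s⟩⟩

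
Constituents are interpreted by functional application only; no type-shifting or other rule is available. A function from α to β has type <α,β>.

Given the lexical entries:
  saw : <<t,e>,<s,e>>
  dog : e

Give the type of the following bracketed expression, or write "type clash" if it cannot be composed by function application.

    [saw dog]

[saw dog]: <<t,e>,<s,e>> with e — neither is a function whose domain matches the other; composition fails here.

type clash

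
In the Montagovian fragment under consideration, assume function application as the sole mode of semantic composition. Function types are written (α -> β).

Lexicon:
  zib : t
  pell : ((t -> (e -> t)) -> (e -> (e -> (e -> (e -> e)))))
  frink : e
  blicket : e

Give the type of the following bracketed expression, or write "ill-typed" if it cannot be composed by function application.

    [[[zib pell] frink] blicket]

[zib pell]: t and ((t -> (e -> t)) -> (e -> (e -> (e -> (e -> e))))) cannot combine by function application — type clash.

ill-typed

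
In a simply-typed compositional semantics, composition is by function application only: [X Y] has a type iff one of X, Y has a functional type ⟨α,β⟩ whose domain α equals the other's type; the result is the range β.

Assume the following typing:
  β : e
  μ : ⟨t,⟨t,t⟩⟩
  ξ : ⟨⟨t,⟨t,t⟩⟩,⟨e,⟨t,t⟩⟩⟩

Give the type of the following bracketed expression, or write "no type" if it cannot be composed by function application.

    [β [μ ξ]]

[μ ξ] — ξ of type ⟨⟨t,⟨t,t⟩⟩,⟨e,⟨t,t⟩⟩⟩ combines with μ of type ⟨t,⟨t,t⟩⟩: type ⟨e,⟨t,t⟩⟩.
[β [μ ξ]] — [μ ξ] of type ⟨e,⟨t,t⟩⟩ combines with β of type e: type ⟨t,t⟩.

⟨t,t⟩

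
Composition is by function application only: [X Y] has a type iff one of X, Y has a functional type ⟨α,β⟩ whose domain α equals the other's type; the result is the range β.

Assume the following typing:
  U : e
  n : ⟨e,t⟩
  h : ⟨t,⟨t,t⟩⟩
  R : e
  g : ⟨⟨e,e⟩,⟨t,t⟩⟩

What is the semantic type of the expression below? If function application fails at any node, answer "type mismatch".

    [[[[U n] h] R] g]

type mismatch

At [U n], n : ⟨e,t⟩ takes U : e, giving t.
At [[U n] h], h : ⟨t,⟨t,t⟩⟩ takes [U n] : t, giving ⟨t,t⟩.
At [[[U n] h] R]: neither ⟨t,t⟩ nor e can take the other as argument; the node is ill-typed.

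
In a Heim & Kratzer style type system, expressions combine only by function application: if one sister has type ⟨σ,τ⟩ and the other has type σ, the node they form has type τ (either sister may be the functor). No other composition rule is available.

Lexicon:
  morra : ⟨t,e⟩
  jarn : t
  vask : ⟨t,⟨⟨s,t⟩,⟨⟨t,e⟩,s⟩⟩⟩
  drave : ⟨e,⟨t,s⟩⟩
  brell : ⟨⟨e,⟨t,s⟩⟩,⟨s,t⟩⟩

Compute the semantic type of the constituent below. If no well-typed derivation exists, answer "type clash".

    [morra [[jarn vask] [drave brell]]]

[jarn vask]: vask is ⟨t,⟨⟨s,t⟩,⟨⟨t,e⟩,s⟩⟩⟩, jarn is t; result ⟨⟨s,t⟩,⟨⟨t,e⟩,s⟩⟩.
[drave brell]: brell is ⟨⟨e,⟨t,s⟩⟩,⟨s,t⟩⟩, drave is ⟨e,⟨t,s⟩⟩; result ⟨s,t⟩.
[[jarn vask] [drave brell]]: [jarn vask] is ⟨⟨s,t⟩,⟨⟨t,e⟩,s⟩⟩, [drave brell] is ⟨s,t⟩; result ⟨⟨t,e⟩,s⟩.
[morra [[jarn vask] [drave brell]]]: [[jarn vask] [drave brell]] is ⟨⟨t,e⟩,s⟩, morra is ⟨t,e⟩; result s.

s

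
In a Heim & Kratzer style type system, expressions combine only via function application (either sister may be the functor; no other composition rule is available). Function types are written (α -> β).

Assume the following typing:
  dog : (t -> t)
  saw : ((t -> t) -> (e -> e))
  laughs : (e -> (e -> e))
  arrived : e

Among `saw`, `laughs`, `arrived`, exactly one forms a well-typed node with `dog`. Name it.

saw — combines: saw : ((t -> t) -> (e -> e)) takes dog : (t -> t) as argument, giving (e -> e).
laughs : (e -> (e -> e)) — neither side's domain matches the other.
arrived : e — neither side's domain matches the other.

saw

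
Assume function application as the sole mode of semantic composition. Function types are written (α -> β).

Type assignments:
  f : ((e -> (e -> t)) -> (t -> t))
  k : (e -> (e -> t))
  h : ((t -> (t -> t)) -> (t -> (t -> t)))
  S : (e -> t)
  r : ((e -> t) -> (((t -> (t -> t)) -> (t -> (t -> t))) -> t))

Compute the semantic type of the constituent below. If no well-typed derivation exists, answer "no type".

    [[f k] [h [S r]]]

[f k]: ((e -> (e -> t)) -> (t -> t)) applied to (e -> (e -> t)) yields (t -> t).
[S r]: ((e -> t) -> (((t -> (t -> t)) -> (t -> (t -> t))) -> t)) applied to (e -> t) yields (((t -> (t -> t)) -> (t -> (t -> t))) -> t).
[h [S r]]: (((t -> (t -> t)) -> (t -> (t -> t))) -> t) applied to ((t -> (t -> t)) -> (t -> (t -> t))) yields t.
[[f k] [h [S r]]]: (t -> t) applied to t yields t.

t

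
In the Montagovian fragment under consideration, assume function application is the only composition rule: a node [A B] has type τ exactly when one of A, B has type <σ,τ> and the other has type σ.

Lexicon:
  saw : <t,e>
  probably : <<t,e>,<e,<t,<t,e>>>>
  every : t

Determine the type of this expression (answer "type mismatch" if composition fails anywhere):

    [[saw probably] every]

[saw probably]: <<t,e>,<e,<t,<t,e>>>> applied to <t,e> yields <e,<t,<t,e>>>.
[[saw probably] every]: <e,<t,<t,e>>> with t — neither is a function whose domain matches the other; composition fails here.

type mismatch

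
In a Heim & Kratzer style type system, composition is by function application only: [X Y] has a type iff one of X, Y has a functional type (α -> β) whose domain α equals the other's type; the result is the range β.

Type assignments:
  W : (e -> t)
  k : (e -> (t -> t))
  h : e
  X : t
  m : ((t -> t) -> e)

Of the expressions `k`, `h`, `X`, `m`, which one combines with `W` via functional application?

h

k : (e -> (t -> t)) — no; W wants e, and k wants e.
h — combines: W : (e -> t) takes h : e as argument, giving t.
X : t — no; W wants e, and X wants nothing (atomic).
m : ((t -> t) -> e) — no; W wants e, and m wants (t -> t).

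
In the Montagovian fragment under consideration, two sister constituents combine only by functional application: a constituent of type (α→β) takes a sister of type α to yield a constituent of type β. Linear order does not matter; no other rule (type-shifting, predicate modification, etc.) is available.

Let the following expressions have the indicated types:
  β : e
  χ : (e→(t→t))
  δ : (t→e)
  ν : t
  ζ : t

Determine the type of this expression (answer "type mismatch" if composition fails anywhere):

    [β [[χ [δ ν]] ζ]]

[δ ν]: functor δ : (t→e), argument ν : t; result e.
[χ [δ ν]]: functor χ : (e→(t→t)), argument [δ ν] : e; result (t→t).
[[χ [δ ν]] ζ]: functor [χ [δ ν]] : (t→t), argument ζ : t; result t.
[β [[χ [δ ν]] ζ]]: e with t — neither is a function whose domain matches the other; composition fails here.

type mismatch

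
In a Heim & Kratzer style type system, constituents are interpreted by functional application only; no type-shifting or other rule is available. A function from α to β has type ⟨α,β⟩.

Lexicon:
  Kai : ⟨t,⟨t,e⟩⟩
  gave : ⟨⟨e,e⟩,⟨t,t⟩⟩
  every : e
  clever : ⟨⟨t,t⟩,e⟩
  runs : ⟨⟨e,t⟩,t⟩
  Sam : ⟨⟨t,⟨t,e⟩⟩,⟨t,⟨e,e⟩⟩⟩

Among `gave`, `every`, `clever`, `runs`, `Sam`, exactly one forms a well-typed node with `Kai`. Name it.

Sam

gave : ⟨⟨e,e⟩,⟨t,t⟩⟩ — no; Kai wants t, and gave wants ⟨e,e⟩.
every : e — no; Kai wants t, and every wants nothing (atomic).
clever : ⟨⟨t,t⟩,e⟩ — no; Kai wants t, and clever wants ⟨t,t⟩.
runs : ⟨⟨e,t⟩,t⟩ — no; Kai wants t, and runs wants ⟨e,t⟩.
Sam — combines: Sam : ⟨⟨t,⟨t,e⟩⟩,⟨t,⟨e,e⟩⟩⟩ takes Kai : ⟨t,⟨t,e⟩⟩ as argument, giving ⟨t,⟨e,e⟩⟩.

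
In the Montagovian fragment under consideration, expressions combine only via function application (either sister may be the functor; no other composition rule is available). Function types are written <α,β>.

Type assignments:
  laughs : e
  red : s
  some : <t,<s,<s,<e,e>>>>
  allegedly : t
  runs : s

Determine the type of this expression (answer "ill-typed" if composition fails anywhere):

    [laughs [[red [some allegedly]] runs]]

e

At [some allegedly], some : <t,<s,<s,<e,e>>>> takes allegedly : t, giving <s,<s,<e,e>>>.
At [red [some allegedly]], [some allegedly] : <s,<s,<e,e>>> takes red : s, giving <s,<e,e>>.
At [[red [some allegedly]] runs], [red [some allegedly]] : <s,<e,e>> takes runs : s, giving <e,e>.
At [laughs [[red [some allegedly]] runs]], [[red [some allegedly]] runs] : <e,e> takes laughs : e, giving e.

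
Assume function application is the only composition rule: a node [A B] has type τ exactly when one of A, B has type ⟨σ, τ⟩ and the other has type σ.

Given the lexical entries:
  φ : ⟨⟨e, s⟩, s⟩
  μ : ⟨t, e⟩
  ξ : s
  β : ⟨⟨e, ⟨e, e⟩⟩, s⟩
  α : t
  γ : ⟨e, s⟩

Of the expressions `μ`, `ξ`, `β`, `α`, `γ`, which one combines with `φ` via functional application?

μ : ⟨t, e⟩ — φ needs ⟨e, s⟩; μ needs t; neither fits.
ξ : s — φ needs ⟨e, s⟩; ξ needs nothing (atomic); neither fits.
β : ⟨⟨e, ⟨e, e⟩⟩, s⟩ — φ needs ⟨e, s⟩; β needs ⟨e, ⟨e, e⟩⟩; neither fits.
α : t — φ needs ⟨e, s⟩; α needs nothing (atomic); neither fits.
γ — combines: φ : ⟨⟨e, s⟩, s⟩ takes γ : ⟨e, s⟩ as argument, giving s.

γ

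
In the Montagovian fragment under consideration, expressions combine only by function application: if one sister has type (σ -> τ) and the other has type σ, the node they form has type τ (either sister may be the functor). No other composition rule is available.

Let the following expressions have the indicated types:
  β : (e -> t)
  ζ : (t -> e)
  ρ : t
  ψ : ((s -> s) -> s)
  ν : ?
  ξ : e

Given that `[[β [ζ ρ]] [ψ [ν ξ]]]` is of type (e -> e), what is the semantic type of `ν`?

(e -> (((s -> s) -> s) -> (t -> (e -> e))))

[[β [ζ ρ]] [ψ [ν ξ]]] is required to be (e -> e). [β [ζ ρ]] : t cannot yield (e -> e) as functor, so [ψ [ν ξ]] : (t -> (e -> e)).
[ψ [ν ξ]] is required to be (t -> (e -> e)). ψ : ((s -> s) -> s) cannot yield (t -> (e -> e)) as functor, so [ν ξ] : (((s -> s) -> s) -> (t -> (e -> e))).
[ν ξ] is required to be (((s -> s) -> s) -> (t -> (e -> e))). ξ : e cannot yield (((s -> s) -> s) -> (t -> (e -> e))) as functor, so ν : (e -> (((s -> s) -> s) -> (t -> (e -> e)))).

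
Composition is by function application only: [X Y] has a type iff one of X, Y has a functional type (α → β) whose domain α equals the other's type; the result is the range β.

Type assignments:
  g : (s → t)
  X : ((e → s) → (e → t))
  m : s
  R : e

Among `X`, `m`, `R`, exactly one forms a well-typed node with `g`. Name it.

m

X : ((e → s) → (e → t)) — does not combine with g.
m — combines: g : (s → t) takes m : s as argument, giving t.
R : e — does not combine with g.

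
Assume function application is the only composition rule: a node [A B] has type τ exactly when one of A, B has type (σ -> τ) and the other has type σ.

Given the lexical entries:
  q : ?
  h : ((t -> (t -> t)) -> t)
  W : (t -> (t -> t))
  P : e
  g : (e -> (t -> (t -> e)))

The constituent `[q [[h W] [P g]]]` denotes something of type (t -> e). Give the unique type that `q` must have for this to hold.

[q [[h W] [P g]]] must have type (t -> e). The sister [[h W] [P g]] has type (t -> e); that is not a function onto (t -> e), so q must be the functor, of type ((t -> e) -> (t -> e)).

((t -> e) -> (t -> e))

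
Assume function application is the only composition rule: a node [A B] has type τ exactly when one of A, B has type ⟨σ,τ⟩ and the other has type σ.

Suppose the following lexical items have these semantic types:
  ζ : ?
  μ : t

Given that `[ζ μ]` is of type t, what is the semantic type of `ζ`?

⟨t,t⟩

[ζ μ] is required to be t. μ : t cannot yield t as functor, so ζ : ⟨t,t⟩.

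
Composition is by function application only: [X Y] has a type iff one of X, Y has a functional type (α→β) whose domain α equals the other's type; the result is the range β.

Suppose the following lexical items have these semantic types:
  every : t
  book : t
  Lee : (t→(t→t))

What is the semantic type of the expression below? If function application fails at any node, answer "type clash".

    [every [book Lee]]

[book Lee]: (t→(t→t)) applied to t yields (t→t).
[every [book Lee]]: (t→t) applied to t yields t.

t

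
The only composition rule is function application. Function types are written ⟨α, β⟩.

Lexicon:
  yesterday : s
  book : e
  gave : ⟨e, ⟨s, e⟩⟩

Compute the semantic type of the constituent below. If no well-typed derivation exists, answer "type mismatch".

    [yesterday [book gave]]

[book gave]: ⟨e, ⟨s, e⟩⟩ applied to e yields ⟨s, e⟩.
[yesterday [book gave]]: ⟨s, e⟩ applied to s yields e.

e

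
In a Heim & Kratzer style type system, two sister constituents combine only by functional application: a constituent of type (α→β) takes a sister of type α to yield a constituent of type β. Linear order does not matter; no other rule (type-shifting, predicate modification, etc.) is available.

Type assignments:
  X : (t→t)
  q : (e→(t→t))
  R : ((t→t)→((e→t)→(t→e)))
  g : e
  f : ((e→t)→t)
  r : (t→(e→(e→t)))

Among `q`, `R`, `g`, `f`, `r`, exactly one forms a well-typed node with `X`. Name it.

R

q : (e→(t→t)) — X needs t; q needs e; neither fits.
R — combines: R : ((t→t)→((e→t)→(t→e))) takes X : (t→t) as argument, giving ((e→t)→(t→e)).
g : e — X needs t; g needs nothing (atomic); neither fits.
f : ((e→t)→t) — X needs t; f needs (e→t); neither fits.
r : (t→(e→(e→t))) — X needs t; r needs t; neither fits.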